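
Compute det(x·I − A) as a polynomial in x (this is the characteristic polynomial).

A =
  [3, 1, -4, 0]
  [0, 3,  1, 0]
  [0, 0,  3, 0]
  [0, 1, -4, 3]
x^4 - 12*x^3 + 54*x^2 - 108*x + 81

Expanding det(x·I − A) (e.g. by cofactor expansion or by noting that A is similar to its Jordan form J, which has the same characteristic polynomial as A) gives
  χ_A(x) = x^4 - 12*x^3 + 54*x^2 - 108*x + 81
which factors as (x - 3)^4. The eigenvalues (with algebraic multiplicities) are λ = 3 with multiplicity 4.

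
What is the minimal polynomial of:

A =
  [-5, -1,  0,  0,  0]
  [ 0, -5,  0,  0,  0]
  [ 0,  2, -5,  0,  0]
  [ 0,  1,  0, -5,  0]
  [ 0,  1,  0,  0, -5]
x^2 + 10*x + 25

The characteristic polynomial is χ_A(x) = (x + 5)^5, so the eigenvalues are known. The minimal polynomial is
  m_A(x) = Π_λ (x − λ)^{k_λ}
where k_λ is the size of the *largest* Jordan block for λ (equivalently, the smallest k with (A − λI)^k v = 0 for every generalised eigenvector v of λ).

  λ = -5: largest Jordan block has size 2, contributing (x + 5)^2

So m_A(x) = (x + 5)^2 = x^2 + 10*x + 25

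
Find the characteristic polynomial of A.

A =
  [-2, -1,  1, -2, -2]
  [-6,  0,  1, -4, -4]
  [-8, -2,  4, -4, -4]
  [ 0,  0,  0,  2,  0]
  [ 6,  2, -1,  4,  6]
x^5 - 10*x^4 + 40*x^3 - 80*x^2 + 80*x - 32

Expanding det(x·I − A) (e.g. by cofactor expansion or by noting that A is similar to its Jordan form J, which has the same characteristic polynomial as A) gives
  χ_A(x) = x^5 - 10*x^4 + 40*x^3 - 80*x^2 + 80*x - 32
which factors as (x - 2)^5. The eigenvalues (with algebraic multiplicities) are λ = 2 with multiplicity 5.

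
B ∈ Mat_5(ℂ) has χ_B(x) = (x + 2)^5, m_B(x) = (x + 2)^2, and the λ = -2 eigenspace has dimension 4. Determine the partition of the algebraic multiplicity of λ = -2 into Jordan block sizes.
Block sizes for λ = -2: [2, 1, 1, 1]

Step 1 — from the characteristic polynomial, algebraic multiplicity of λ = -2 is 5. From dim ker(B − (-2)·I) = 4, there are exactly 4 Jordan blocks for λ = -2.
Step 2 — from the minimal polynomial, the factor (x + 2)^2 tells us the largest block for λ = -2 has size 2.
Step 3 — with total size 5, 4 blocks, and largest block 2, the block sizes (in nonincreasing order) are [2, 1, 1, 1].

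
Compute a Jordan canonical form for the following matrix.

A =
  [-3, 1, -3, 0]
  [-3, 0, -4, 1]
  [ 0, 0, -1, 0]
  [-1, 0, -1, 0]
J_3(-1) ⊕ J_1(-1)

The characteristic polynomial is
  det(x·I − A) = x^4 + 4*x^3 + 6*x^2 + 4*x + 1 = (x + 1)^4

Eigenvalues and multiplicities (the geometric multiplicity of λ is n − rank(A − λI), which equals the number of Jordan blocks for λ):
  λ = -1: algebraic multiplicity = 4, geometric multiplicity = 2

Determining the block sizes for each eigenvalue:
  λ = -1: with am = 4 and gm = 2, the partition is not yet determined (e.g. several partitions of 4 into 2 parts exist). Let N = A − (-1)·I. Computing rank(N^1) = 2, rank(N^2) = 1, rank(N^3) = 0; the number of blocks of size ≥ j is rank(N^{j−1}) − rank(N^j), giving [2, 1, 1]. So we have 1 block(s) of size 3, 1 block(s) of size 1 → block sizes [3, 1]

Assembling the blocks gives a Jordan form
J =
  [-1,  1,  0,  0]
  [ 0, -1,  1,  0]
  [ 0,  0, -1,  0]
  [ 0,  0,  0, -1]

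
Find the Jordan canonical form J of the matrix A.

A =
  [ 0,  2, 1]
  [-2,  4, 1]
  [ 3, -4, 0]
J_2(1) ⊕ J_1(2)

The characteristic polynomial is
  det(x·I − A) = x^3 - 4*x^2 + 5*x - 2 = (x - 2)*(x - 1)^2

Eigenvalues and multiplicities (the geometric multiplicity of λ is n − rank(A − λI), which equals the number of Jordan blocks for λ):
  λ = 1: algebraic multiplicity = 2, geometric multiplicity = 1
  λ = 2: algebraic multiplicity = 1, geometric multiplicity = 1

Determining the block sizes for each eigenvalue:
  λ = 1: one block (gm = 1), so the single block has size am = 2 → block sizes [2]
  λ = 2: one block (gm = 1), so the single block has size am = 1 → block sizes [1]

Assembling the blocks gives a Jordan form
J =
  [1, 1, 0]
  [0, 1, 0]
  [0, 0, 2]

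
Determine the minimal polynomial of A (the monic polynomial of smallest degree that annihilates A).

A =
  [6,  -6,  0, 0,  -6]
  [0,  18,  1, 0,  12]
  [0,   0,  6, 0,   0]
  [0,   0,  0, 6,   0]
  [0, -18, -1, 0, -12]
x^3 - 12*x^2 + 36*x

The characteristic polynomial is χ_A(x) = x*(x - 6)^4, so the eigenvalues are known. The minimal polynomial is
  m_A(x) = Π_λ (x − λ)^{k_λ}
where k_λ is the size of the *largest* Jordan block for λ (equivalently, the smallest k with (A − λI)^k v = 0 for every generalised eigenvector v of λ).

  λ = 0: largest Jordan block has size 1, contributing (x − 0)
  λ = 6: largest Jordan block has size 2, contributing (x − 6)^2

So m_A(x) = x*(x - 6)^2 = x^3 - 12*x^2 + 36*x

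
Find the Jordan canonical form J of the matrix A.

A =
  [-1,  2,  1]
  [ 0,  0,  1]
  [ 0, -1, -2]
J_3(-1)

The characteristic polynomial is
  det(x·I − A) = x^3 + 3*x^2 + 3*x + 1 = (x + 1)^3

Eigenvalues and multiplicities (the geometric multiplicity of λ is n − rank(A − λI), which equals the number of Jordan blocks for λ):
  λ = -1: algebraic multiplicity = 3, geometric multiplicity = 1

Determining the block sizes for each eigenvalue:
  λ = -1: one block (gm = 1), so the single block has size am = 3 → block sizes [3]

Assembling the blocks gives a Jordan form
J =
  [-1,  1,  0]
  [ 0, -1,  1]
  [ 0,  0, -1]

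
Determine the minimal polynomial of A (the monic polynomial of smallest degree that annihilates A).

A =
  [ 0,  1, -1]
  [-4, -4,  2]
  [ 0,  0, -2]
x^2 + 4*x + 4

The characteristic polynomial is χ_A(x) = (x + 2)^3, so the eigenvalues are known. The minimal polynomial is
  m_A(x) = Π_λ (x − λ)^{k_λ}
where k_λ is the size of the *largest* Jordan block for λ (equivalently, the smallest k with (A − λI)^k v = 0 for every generalised eigenvector v of λ).

  λ = -2: largest Jordan block has size 2, contributing (x + 2)^2

So m_A(x) = (x + 2)^2 = x^2 + 4*x + 4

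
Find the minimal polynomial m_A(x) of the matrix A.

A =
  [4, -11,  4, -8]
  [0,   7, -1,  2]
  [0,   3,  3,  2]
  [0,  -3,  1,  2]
x^3 - 12*x^2 + 48*x - 64

The characteristic polynomial is χ_A(x) = (x - 4)^4, so the eigenvalues are known. The minimal polynomial is
  m_A(x) = Π_λ (x − λ)^{k_λ}
where k_λ is the size of the *largest* Jordan block for λ (equivalently, the smallest k with (A − λI)^k v = 0 for every generalised eigenvector v of λ).

  λ = 4: largest Jordan block has size 3, contributing (x − 4)^3

So m_A(x) = (x - 4)^3 = x^3 - 12*x^2 + 48*x - 64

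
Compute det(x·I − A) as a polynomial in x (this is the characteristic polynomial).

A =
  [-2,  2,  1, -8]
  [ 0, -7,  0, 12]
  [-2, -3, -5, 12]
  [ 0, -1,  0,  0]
x^4 + 14*x^3 + 73*x^2 + 168*x + 144

Expanding det(x·I − A) (e.g. by cofactor expansion or by noting that A is similar to its Jordan form J, which has the same characteristic polynomial as A) gives
  χ_A(x) = x^4 + 14*x^3 + 73*x^2 + 168*x + 144
which factors as (x + 3)^2*(x + 4)^2. The eigenvalues (with algebraic multiplicities) are λ = -4 with multiplicity 2, λ = -3 with multiplicity 2.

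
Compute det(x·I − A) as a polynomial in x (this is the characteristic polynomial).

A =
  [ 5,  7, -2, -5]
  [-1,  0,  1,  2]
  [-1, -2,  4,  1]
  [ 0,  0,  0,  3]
x^4 - 12*x^3 + 54*x^2 - 108*x + 81

Expanding det(x·I − A) (e.g. by cofactor expansion or by noting that A is similar to its Jordan form J, which has the same characteristic polynomial as A) gives
  χ_A(x) = x^4 - 12*x^3 + 54*x^2 - 108*x + 81
which factors as (x - 3)^4. The eigenvalues (with algebraic multiplicities) are λ = 3 with multiplicity 4.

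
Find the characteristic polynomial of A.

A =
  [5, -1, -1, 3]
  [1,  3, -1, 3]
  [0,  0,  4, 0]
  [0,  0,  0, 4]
x^4 - 16*x^3 + 96*x^2 - 256*x + 256

Expanding det(x·I − A) (e.g. by cofactor expansion or by noting that A is similar to its Jordan form J, which has the same characteristic polynomial as A) gives
  χ_A(x) = x^4 - 16*x^3 + 96*x^2 - 256*x + 256
which factors as (x - 4)^4. The eigenvalues (with algebraic multiplicities) are λ = 4 with multiplicity 4.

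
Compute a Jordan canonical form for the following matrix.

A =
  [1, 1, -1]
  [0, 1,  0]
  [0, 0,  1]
J_2(1) ⊕ J_1(1)

The characteristic polynomial is
  det(x·I − A) = x^3 - 3*x^2 + 3*x - 1 = (x - 1)^3

Eigenvalues and multiplicities (the geometric multiplicity of λ is n − rank(A − λI), which equals the number of Jordan blocks for λ):
  λ = 1: algebraic multiplicity = 3, geometric multiplicity = 2

Determining the block sizes for each eigenvalue:
  λ = 1: 2 blocks summing to 3 forces exactly one block of size 2 and the rest size 1 → block sizes [2, 1]

Assembling the blocks gives a Jordan form
J =
  [1, 1, 0]
  [0, 1, 0]
  [0, 0, 1]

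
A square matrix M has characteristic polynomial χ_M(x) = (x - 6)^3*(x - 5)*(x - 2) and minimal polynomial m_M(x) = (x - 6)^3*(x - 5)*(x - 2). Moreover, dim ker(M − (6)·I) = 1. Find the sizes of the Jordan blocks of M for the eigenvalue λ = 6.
Block sizes for λ = 6: [3]

Step 1 — from the characteristic polynomial, algebraic multiplicity of λ = 6 is 3. From dim ker(M − (6)·I) = 1, there are exactly 1 Jordan blocks for λ = 6.
Step 2 — from the minimal polynomial, the factor (x − 6)^3 tells us the largest block for λ = 6 has size 3.
Step 3 — with total size 3, 1 blocks, and largest block 3, the block sizes (in nonincreasing order) are [3].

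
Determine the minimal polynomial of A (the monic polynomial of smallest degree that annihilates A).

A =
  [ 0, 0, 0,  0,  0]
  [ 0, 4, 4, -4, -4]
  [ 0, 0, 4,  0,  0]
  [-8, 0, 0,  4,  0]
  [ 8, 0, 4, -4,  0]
x^2 - 4*x

The characteristic polynomial is χ_A(x) = x^2*(x - 4)^3, so the eigenvalues are known. The minimal polynomial is
  m_A(x) = Π_λ (x − λ)^{k_λ}
where k_λ is the size of the *largest* Jordan block for λ (equivalently, the smallest k with (A − λI)^k v = 0 for every generalised eigenvector v of λ).

  λ = 0: largest Jordan block has size 1, contributing (x − 0)
  λ = 4: largest Jordan block has size 1, contributing (x − 4)

So m_A(x) = x*(x - 4) = x^2 - 4*x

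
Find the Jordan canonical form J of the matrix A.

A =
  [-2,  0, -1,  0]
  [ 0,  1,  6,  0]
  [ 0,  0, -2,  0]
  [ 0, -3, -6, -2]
J_2(-2) ⊕ J_1(-2) ⊕ J_1(1)

The characteristic polynomial is
  det(x·I − A) = x^4 + 5*x^3 + 6*x^2 - 4*x - 8 = (x - 1)*(x + 2)^3

Eigenvalues and multiplicities (the geometric multiplicity of λ is n − rank(A − λI), which equals the number of Jordan blocks for λ):
  λ = -2: algebraic multiplicity = 3, geometric multiplicity = 2
  λ = 1: algebraic multiplicity = 1, geometric multiplicity = 1

Determining the block sizes for each eigenvalue:
  λ = -2: 2 blocks summing to 3 forces exactly one block of size 2 and the rest size 1 → block sizes [2, 1]
  λ = 1: one block (gm = 1), so the single block has size am = 1 → block sizes [1]

Assembling the blocks gives a Jordan form
J =
  [-2,  1,  0, 0]
  [ 0, -2,  0, 0]
  [ 0,  0, -2, 0]
  [ 0,  0,  0, 1]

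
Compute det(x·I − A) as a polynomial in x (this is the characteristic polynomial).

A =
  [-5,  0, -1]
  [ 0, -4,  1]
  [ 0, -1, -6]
x^3 + 15*x^2 + 75*x + 125

Expanding det(x·I − A) (e.g. by cofactor expansion or by noting that A is similar to its Jordan form J, which has the same characteristic polynomial as A) gives
  χ_A(x) = x^3 + 15*x^2 + 75*x + 125
which factors as (x + 5)^3. The eigenvalues (with algebraic multiplicities) are λ = -5 with multiplicity 3.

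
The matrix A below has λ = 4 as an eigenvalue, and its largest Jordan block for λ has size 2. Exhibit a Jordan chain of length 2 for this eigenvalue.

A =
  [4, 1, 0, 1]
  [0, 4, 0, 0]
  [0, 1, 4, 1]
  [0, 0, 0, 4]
A Jordan chain for λ = 4 of length 2:
v_1 = (1, 0, 1, 0)ᵀ
v_2 = (0, 1, 0, 0)ᵀ

Let N = A − (4)·I. We want v_2 with N^2 v_2 = 0 but N^1 v_2 ≠ 0; then v_{j-1} := N · v_j for j = 2, …, 2.

Pick v_2 = (0, 1, 0, 0)ᵀ.
Then v_1 = N · v_2 = (1, 0, 1, 0)ᵀ.

Sanity check: (A − (4)·I) v_1 = (0, 0, 0, 0)ᵀ = 0. ✓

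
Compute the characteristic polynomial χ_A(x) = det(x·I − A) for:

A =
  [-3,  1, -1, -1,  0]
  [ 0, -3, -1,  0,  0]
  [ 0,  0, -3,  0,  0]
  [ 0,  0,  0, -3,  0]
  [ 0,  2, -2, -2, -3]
x^5 + 15*x^4 + 90*x^3 + 270*x^2 + 405*x + 243

Expanding det(x·I − A) (e.g. by cofactor expansion or by noting that A is similar to its Jordan form J, which has the same characteristic polynomial as A) gives
  χ_A(x) = x^5 + 15*x^4 + 90*x^3 + 270*x^2 + 405*x + 243
which factors as (x + 3)^5. The eigenvalues (with algebraic multiplicities) are λ = -3 with multiplicity 5.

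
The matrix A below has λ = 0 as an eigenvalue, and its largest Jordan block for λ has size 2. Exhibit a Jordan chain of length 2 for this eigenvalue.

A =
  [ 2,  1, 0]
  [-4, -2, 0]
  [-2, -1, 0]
A Jordan chain for λ = 0 of length 2:
v_1 = (2, -4, -2)ᵀ
v_2 = (1, 0, 0)ᵀ

Let N = A − (0)·I. We want v_2 with N^2 v_2 = 0 but N^1 v_2 ≠ 0; then v_{j-1} := N · v_j for j = 2, …, 2.

Pick v_2 = (1, 0, 0)ᵀ.
Then v_1 = N · v_2 = (2, -4, -2)ᵀ.

Sanity check: (A − (0)·I) v_1 = (0, 0, 0)ᵀ = 0. ✓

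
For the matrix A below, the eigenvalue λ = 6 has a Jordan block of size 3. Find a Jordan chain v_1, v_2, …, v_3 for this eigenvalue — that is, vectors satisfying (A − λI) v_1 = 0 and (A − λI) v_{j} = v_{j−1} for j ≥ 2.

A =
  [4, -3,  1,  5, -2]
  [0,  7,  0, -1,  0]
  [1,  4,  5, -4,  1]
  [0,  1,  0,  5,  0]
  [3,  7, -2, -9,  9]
A Jordan chain for λ = 6 of length 3:
v_1 = (-1, 0, 0, 0, 1)ᵀ
v_2 = (-2, 0, 1, 0, 3)ᵀ
v_3 = (1, 0, 0, 0, 0)ᵀ

Let N = A − (6)·I. We want v_3 with N^3 v_3 = 0 but N^2 v_3 ≠ 0; then v_{j-1} := N · v_j for j = 3, …, 2.

Pick v_3 = (1, 0, 0, 0, 0)ᵀ.
Then v_2 = N · v_3 = (-2, 0, 1, 0, 3)ᵀ.
Then v_1 = N · v_2 = (-1, 0, 0, 0, 1)ᵀ.

Sanity check: (A − (6)·I) v_1 = (0, 0, 0, 0, 0)ᵀ = 0. ✓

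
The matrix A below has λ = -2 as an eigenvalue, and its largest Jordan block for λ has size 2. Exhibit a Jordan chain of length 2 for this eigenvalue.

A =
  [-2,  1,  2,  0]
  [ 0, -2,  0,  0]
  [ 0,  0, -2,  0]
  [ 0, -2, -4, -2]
A Jordan chain for λ = -2 of length 2:
v_1 = (1, 0, 0, -2)ᵀ
v_2 = (0, 1, 0, 0)ᵀ

Let N = A − (-2)·I. We want v_2 with N^2 v_2 = 0 but N^1 v_2 ≠ 0; then v_{j-1} := N · v_j for j = 2, …, 2.

Pick v_2 = (0, 1, 0, 0)ᵀ.
Then v_1 = N · v_2 = (1, 0, 0, -2)ᵀ.

Sanity check: (A − (-2)·I) v_1 = (0, 0, 0, 0)ᵀ = 0. ✓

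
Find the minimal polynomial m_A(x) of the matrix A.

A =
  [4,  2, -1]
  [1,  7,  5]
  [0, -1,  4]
x^3 - 15*x^2 + 75*x - 125

The characteristic polynomial is χ_A(x) = (x - 5)^3, so the eigenvalues are known. The minimal polynomial is
  m_A(x) = Π_λ (x − λ)^{k_λ}
where k_λ is the size of the *largest* Jordan block for λ (equivalently, the smallest k with (A − λI)^k v = 0 for every generalised eigenvector v of λ).

  λ = 5: largest Jordan block has size 3, contributing (x − 5)^3

So m_A(x) = (x - 5)^3 = x^3 - 15*x^2 + 75*x - 125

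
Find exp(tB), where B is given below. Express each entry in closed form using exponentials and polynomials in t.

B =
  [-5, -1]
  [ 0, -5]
e^{tB} =
  [exp(-5*t), -t*exp(-5*t)]
  [0, exp(-5*t)]

Strategy: write B = P · J · P⁻¹ where J is a Jordan canonical form, so e^{tB} = P · e^{tJ} · P⁻¹, and e^{tJ} can be computed block-by-block.

B has Jordan form
J =
  [-5,  1]
  [ 0, -5]
(up to reordering of blocks).

Per-block formulas:
  For a 2×2 Jordan block J_2(-5): exp(t · J_2(-5)) = e^(-5t)·(I + t·N), where N is the 2×2 nilpotent shift.

After assembling e^{tJ} and conjugating by P, we get:

e^{tB} =
  [exp(-5*t), -t*exp(-5*t)]
  [0, exp(-5*t)]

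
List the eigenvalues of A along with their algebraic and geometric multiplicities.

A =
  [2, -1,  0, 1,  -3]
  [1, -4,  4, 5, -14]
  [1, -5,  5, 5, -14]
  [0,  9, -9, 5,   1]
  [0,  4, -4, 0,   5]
λ = 1: alg = 3, geom = 1; λ = 5: alg = 2, geom = 1

Step 1 — factor the characteristic polynomial to read off the algebraic multiplicities:
  χ_A(x) = (x - 5)^2*(x - 1)^3

Step 2 — compute geometric multiplicities via the rank-nullity identity g(λ) = n − rank(A − λI):
  rank(A − (1)·I) = 4, so dim ker(A − (1)·I) = n − 4 = 1
  rank(A − (5)·I) = 4, so dim ker(A − (5)·I) = n − 4 = 1

Summary:
  λ = 1: algebraic multiplicity = 3, geometric multiplicity = 1
  λ = 5: algebraic multiplicity = 2, geometric multiplicity = 1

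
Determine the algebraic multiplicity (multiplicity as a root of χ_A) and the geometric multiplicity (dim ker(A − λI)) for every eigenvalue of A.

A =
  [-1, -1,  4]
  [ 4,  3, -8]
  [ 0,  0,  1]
λ = 1: alg = 3, geom = 2

Step 1 — factor the characteristic polynomial to read off the algebraic multiplicities:
  χ_A(x) = (x - 1)^3

Step 2 — compute geometric multiplicities via the rank-nullity identity g(λ) = n − rank(A − λI):
  rank(A − (1)·I) = 1, so dim ker(A − (1)·I) = n − 1 = 2

Summary:
  λ = 1: algebraic multiplicity = 3, geometric multiplicity = 2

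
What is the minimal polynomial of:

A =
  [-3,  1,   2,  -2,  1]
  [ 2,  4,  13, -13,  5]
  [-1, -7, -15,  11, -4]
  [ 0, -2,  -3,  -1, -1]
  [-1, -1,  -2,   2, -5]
x^3 + 12*x^2 + 48*x + 64

The characteristic polynomial is χ_A(x) = (x + 4)^5, so the eigenvalues are known. The minimal polynomial is
  m_A(x) = Π_λ (x − λ)^{k_λ}
where k_λ is the size of the *largest* Jordan block for λ (equivalently, the smallest k with (A − λI)^k v = 0 for every generalised eigenvector v of λ).

  λ = -4: largest Jordan block has size 3, contributing (x + 4)^3

So m_A(x) = (x + 4)^3 = x^3 + 12*x^2 + 48*x + 64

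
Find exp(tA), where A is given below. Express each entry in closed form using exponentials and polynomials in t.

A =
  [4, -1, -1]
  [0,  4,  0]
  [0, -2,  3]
e^{tA} =
  [exp(4*t), t*exp(4*t) - 2*exp(4*t) + 2*exp(3*t), -exp(4*t) + exp(3*t)]
  [0, exp(4*t), 0]
  [0, -2*exp(4*t) + 2*exp(3*t), exp(3*t)]

Strategy: write A = P · J · P⁻¹ where J is a Jordan canonical form, so e^{tA} = P · e^{tJ} · P⁻¹, and e^{tJ} can be computed block-by-block.

A has Jordan form
J =
  [3, 0, 0]
  [0, 4, 1]
  [0, 0, 4]
(up to reordering of blocks).

Per-block formulas:
  For a 1×1 block at λ = 3: exp(t · [3]) = [e^(3t)].
  For a 2×2 Jordan block J_2(4): exp(t · J_2(4)) = e^(4t)·(I + t·N), where N is the 2×2 nilpotent shift.

After assembling e^{tJ} and conjugating by P, we get:

e^{tA} =
  [exp(4*t), t*exp(4*t) - 2*exp(4*t) + 2*exp(3*t), -exp(4*t) + exp(3*t)]
  [0, exp(4*t), 0]
  [0, -2*exp(4*t) + 2*exp(3*t), exp(3*t)]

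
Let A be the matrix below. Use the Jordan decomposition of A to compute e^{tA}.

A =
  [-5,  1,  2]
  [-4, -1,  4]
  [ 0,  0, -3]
e^{tA} =
  [-2*t*exp(-3*t) + exp(-3*t), t*exp(-3*t), 2*t*exp(-3*t)]
  [-4*t*exp(-3*t), 2*t*exp(-3*t) + exp(-3*t), 4*t*exp(-3*t)]
  [0, 0, exp(-3*t)]

Strategy: write A = P · J · P⁻¹ where J is a Jordan canonical form, so e^{tA} = P · e^{tJ} · P⁻¹, and e^{tJ} can be computed block-by-block.

A has Jordan form
J =
  [-3,  1,  0]
  [ 0, -3,  0]
  [ 0,  0, -3]
(up to reordering of blocks).

Per-block formulas:
  For a 2×2 Jordan block J_2(-3): exp(t · J_2(-3)) = e^(-3t)·(I + t·N), where N is the 2×2 nilpotent shift.
  For a 1×1 block at λ = -3: exp(t · [-3]) = [e^(-3t)].

After assembling e^{tJ} and conjugating by P, we get:

e^{tA} =
  [-2*t*exp(-3*t) + exp(-3*t), t*exp(-3*t), 2*t*exp(-3*t)]
  [-4*t*exp(-3*t), 2*t*exp(-3*t) + exp(-3*t), 4*t*exp(-3*t)]
  [0, 0, exp(-3*t)]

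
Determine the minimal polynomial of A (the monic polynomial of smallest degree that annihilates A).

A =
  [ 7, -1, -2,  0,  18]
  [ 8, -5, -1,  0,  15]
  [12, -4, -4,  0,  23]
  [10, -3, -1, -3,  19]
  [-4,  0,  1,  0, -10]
x^3 + 9*x^2 + 27*x + 27

The characteristic polynomial is χ_A(x) = (x + 3)^5, so the eigenvalues are known. The minimal polynomial is
  m_A(x) = Π_λ (x − λ)^{k_λ}
where k_λ is the size of the *largest* Jordan block for λ (equivalently, the smallest k with (A − λI)^k v = 0 for every generalised eigenvector v of λ).

  λ = -3: largest Jordan block has size 3, contributing (x + 3)^3

So m_A(x) = (x + 3)^3 = x^3 + 9*x^2 + 27*x + 27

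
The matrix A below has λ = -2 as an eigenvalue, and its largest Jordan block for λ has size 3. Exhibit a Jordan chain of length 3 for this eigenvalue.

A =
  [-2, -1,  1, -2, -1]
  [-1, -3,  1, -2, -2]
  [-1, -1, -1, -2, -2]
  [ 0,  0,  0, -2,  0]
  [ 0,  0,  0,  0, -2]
A Jordan chain for λ = -2 of length 3:
v_1 = (0, 1, 1, 0, 0)ᵀ
v_2 = (-1, -1, -1, 0, 0)ᵀ
v_3 = (0, 1, 0, 0, 0)ᵀ

Let N = A − (-2)·I. We want v_3 with N^3 v_3 = 0 but N^2 v_3 ≠ 0; then v_{j-1} := N · v_j for j = 3, …, 2.

Pick v_3 = (0, 1, 0, 0, 0)ᵀ.
Then v_2 = N · v_3 = (-1, -1, -1, 0, 0)ᵀ.
Then v_1 = N · v_2 = (0, 1, 1, 0, 0)ᵀ.

Sanity check: (A − (-2)·I) v_1 = (0, 0, 0, 0, 0)ᵀ = 0. ✓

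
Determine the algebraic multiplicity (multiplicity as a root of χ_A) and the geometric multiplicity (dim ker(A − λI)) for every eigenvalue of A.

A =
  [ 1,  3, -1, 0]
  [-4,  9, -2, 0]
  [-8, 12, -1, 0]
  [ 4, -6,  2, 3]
λ = 3: alg = 4, geom = 3

Step 1 — factor the characteristic polynomial to read off the algebraic multiplicities:
  χ_A(x) = (x - 3)^4

Step 2 — compute geometric multiplicities via the rank-nullity identity g(λ) = n − rank(A − λI):
  rank(A − (3)·I) = 1, so dim ker(A − (3)·I) = n − 1 = 3

Summary:
  λ = 3: algebraic multiplicity = 4, geometric multiplicity = 3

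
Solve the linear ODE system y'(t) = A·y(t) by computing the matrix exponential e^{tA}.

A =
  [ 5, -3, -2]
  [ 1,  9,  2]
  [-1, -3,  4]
e^{tA} =
  [-t*exp(6*t) + exp(6*t), -3*t*exp(6*t), -2*t*exp(6*t)]
  [t*exp(6*t), 3*t*exp(6*t) + exp(6*t), 2*t*exp(6*t)]
  [-t*exp(6*t), -3*t*exp(6*t), -2*t*exp(6*t) + exp(6*t)]

Strategy: write A = P · J · P⁻¹ where J is a Jordan canonical form, so e^{tA} = P · e^{tJ} · P⁻¹, and e^{tJ} can be computed block-by-block.

A has Jordan form
J =
  [6, 1, 0]
  [0, 6, 0]
  [0, 0, 6]
(up to reordering of blocks).

Per-block formulas:
  For a 2×2 Jordan block J_2(6): exp(t · J_2(6)) = e^(6t)·(I + t·N), where N is the 2×2 nilpotent shift.
  For a 1×1 block at λ = 6: exp(t · [6]) = [e^(6t)].

After assembling e^{tJ} and conjugating by P, we get:

e^{tA} =
  [-t*exp(6*t) + exp(6*t), -3*t*exp(6*t), -2*t*exp(6*t)]
  [t*exp(6*t), 3*t*exp(6*t) + exp(6*t), 2*t*exp(6*t)]
  [-t*exp(6*t), -3*t*exp(6*t), -2*t*exp(6*t) + exp(6*t)]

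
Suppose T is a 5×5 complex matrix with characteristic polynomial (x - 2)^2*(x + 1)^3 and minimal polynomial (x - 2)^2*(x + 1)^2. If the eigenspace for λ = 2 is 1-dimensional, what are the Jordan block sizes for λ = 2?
Block sizes for λ = 2: [2]

Step 1 — from the characteristic polynomial, algebraic multiplicity of λ = 2 is 2. From dim ker(T − (2)·I) = 1, there are exactly 1 Jordan blocks for λ = 2.
Step 2 — from the minimal polynomial, the factor (x − 2)^2 tells us the largest block for λ = 2 has size 2.
Step 3 — with total size 2, 1 blocks, and largest block 2, the block sizes (in nonincreasing order) are [2].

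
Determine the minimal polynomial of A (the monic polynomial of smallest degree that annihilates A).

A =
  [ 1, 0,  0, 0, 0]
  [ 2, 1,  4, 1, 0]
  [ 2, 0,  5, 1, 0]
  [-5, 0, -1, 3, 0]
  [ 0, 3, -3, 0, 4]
x^3 - 9*x^2 + 24*x - 16

The characteristic polynomial is χ_A(x) = (x - 4)^3*(x - 1)^2, so the eigenvalues are known. The minimal polynomial is
  m_A(x) = Π_λ (x − λ)^{k_λ}
where k_λ is the size of the *largest* Jordan block for λ (equivalently, the smallest k with (A − λI)^k v = 0 for every generalised eigenvector v of λ).

  λ = 1: largest Jordan block has size 1, contributing (x − 1)
  λ = 4: largest Jordan block has size 2, contributing (x − 4)^2

So m_A(x) = (x - 4)^2*(x - 1) = x^3 - 9*x^2 + 24*x - 16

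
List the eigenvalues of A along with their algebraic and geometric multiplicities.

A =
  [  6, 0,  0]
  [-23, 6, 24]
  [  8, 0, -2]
λ = -2: alg = 1, geom = 1; λ = 6: alg = 2, geom = 1

Step 1 — factor the characteristic polynomial to read off the algebraic multiplicities:
  χ_A(x) = (x - 6)^2*(x + 2)

Step 2 — compute geometric multiplicities via the rank-nullity identity g(λ) = n − rank(A − λI):
  rank(A − (-2)·I) = 2, so dim ker(A − (-2)·I) = n − 2 = 1
  rank(A − (6)·I) = 2, so dim ker(A − (6)·I) = n − 2 = 1

Summary:
  λ = -2: algebraic multiplicity = 1, geometric multiplicity = 1
  λ = 6: algebraic multiplicity = 2, geometric multiplicity = 1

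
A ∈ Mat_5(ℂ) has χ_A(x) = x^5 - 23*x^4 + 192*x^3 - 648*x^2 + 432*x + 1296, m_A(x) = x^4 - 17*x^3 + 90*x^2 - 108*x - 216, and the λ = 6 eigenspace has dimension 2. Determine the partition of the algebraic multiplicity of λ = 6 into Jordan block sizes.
Block sizes for λ = 6: [3, 1]

Step 1 — from the characteristic polynomial, algebraic multiplicity of λ = 6 is 4. From dim ker(A − (6)·I) = 2, there are exactly 2 Jordan blocks for λ = 6.
Step 2 — from the minimal polynomial, the factor (x − 6)^3 tells us the largest block for λ = 6 has size 3.
Step 3 — with total size 4, 2 blocks, and largest block 3, the block sizes (in nonincreasing order) are [3, 1].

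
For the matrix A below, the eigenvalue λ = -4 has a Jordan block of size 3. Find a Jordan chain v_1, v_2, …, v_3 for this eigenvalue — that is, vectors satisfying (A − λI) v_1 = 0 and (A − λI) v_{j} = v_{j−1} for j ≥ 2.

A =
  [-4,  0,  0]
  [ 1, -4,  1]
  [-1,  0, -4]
A Jordan chain for λ = -4 of length 3:
v_1 = (0, -1, 0)ᵀ
v_2 = (0, 1, -1)ᵀ
v_3 = (1, 0, 0)ᵀ

Let N = A − (-4)·I. We want v_3 with N^3 v_3 = 0 but N^2 v_3 ≠ 0; then v_{j-1} := N · v_j for j = 3, …, 2.

Pick v_3 = (1, 0, 0)ᵀ.
Then v_2 = N · v_3 = (0, 1, -1)ᵀ.
Then v_1 = N · v_2 = (0, -1, 0)ᵀ.

Sanity check: (A − (-4)·I) v_1 = (0, 0, 0)ᵀ = 0. ✓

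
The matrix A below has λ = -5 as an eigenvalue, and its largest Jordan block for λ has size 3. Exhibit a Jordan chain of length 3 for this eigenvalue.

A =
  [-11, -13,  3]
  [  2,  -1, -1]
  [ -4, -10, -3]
A Jordan chain for λ = -5 of length 3:
v_1 = (-2, 0, -4)ᵀ
v_2 = (-6, 2, -4)ᵀ
v_3 = (1, 0, 0)ᵀ

Let N = A − (-5)·I. We want v_3 with N^3 v_3 = 0 but N^2 v_3 ≠ 0; then v_{j-1} := N · v_j for j = 3, …, 2.

Pick v_3 = (1, 0, 0)ᵀ.
Then v_2 = N · v_3 = (-6, 2, -4)ᵀ.
Then v_1 = N · v_2 = (-2, 0, -4)ᵀ.

Sanity check: (A − (-5)·I) v_1 = (0, 0, 0)ᵀ = 0. ✓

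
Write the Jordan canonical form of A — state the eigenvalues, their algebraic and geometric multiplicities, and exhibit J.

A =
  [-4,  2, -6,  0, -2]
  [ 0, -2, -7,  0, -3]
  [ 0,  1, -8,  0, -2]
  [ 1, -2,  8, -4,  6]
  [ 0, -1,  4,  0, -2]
J_3(-4) ⊕ J_2(-4)

The characteristic polynomial is
  det(x·I − A) = x^5 + 20*x^4 + 160*x^3 + 640*x^2 + 1280*x + 1024 = (x + 4)^5

Eigenvalues and multiplicities (the geometric multiplicity of λ is n − rank(A − λI), which equals the number of Jordan blocks for λ):
  λ = -4: algebraic multiplicity = 5, geometric multiplicity = 2

Determining the block sizes for each eigenvalue:
  λ = -4: with am = 5 and gm = 2, the partition is not yet determined (e.g. several partitions of 5 into 2 parts exist). Let N = A − (-4)·I. Computing rank(N^1) = 3, rank(N^2) = 1, rank(N^3) = 0; the number of blocks of size ≥ j is rank(N^{j−1}) − rank(N^j), giving [2, 2, 1]. So we have 1 block(s) of size 3, 1 block(s) of size 2 → block sizes [3, 2]

Assembling the blocks gives a Jordan form
J =
  [-4,  1,  0,  0,  0]
  [ 0, -4,  1,  0,  0]
  [ 0,  0, -4,  0,  0]
  [ 0,  0,  0, -4,  1]
  [ 0,  0,  0,  0, -4]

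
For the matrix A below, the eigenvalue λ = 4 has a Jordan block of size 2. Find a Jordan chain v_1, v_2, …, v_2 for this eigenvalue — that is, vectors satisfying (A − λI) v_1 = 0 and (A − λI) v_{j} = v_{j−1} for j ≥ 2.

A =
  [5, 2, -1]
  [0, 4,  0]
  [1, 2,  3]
A Jordan chain for λ = 4 of length 2:
v_1 = (1, 0, 1)ᵀ
v_2 = (1, 0, 0)ᵀ

Let N = A − (4)·I. We want v_2 with N^2 v_2 = 0 but N^1 v_2 ≠ 0; then v_{j-1} := N · v_j for j = 2, …, 2.

Pick v_2 = (1, 0, 0)ᵀ.
Then v_1 = N · v_2 = (1, 0, 1)ᵀ.

Sanity check: (A − (4)·I) v_1 = (0, 0, 0)ᵀ = 0. ✓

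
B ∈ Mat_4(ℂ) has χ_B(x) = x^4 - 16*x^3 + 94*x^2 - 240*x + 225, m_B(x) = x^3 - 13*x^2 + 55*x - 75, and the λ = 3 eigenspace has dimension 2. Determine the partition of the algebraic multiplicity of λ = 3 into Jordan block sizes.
Block sizes for λ = 3: [1, 1]

Step 1 — from the characteristic polynomial, algebraic multiplicity of λ = 3 is 2. From dim ker(B − (3)·I) = 2, there are exactly 2 Jordan blocks for λ = 3.
Step 2 — from the minimal polynomial, the factor (x − 3) tells us the largest block for λ = 3 has size 1.
Step 3 — with total size 2, 2 blocks, and largest block 1, the block sizes (in nonincreasing order) are [1, 1].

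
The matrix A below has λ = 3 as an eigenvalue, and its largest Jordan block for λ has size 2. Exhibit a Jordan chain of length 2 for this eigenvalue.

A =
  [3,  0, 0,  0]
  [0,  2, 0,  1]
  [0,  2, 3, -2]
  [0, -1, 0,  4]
A Jordan chain for λ = 3 of length 2:
v_1 = (0, -1, 2, -1)ᵀ
v_2 = (0, 1, 0, 0)ᵀ

Let N = A − (3)·I. We want v_2 with N^2 v_2 = 0 but N^1 v_2 ≠ 0; then v_{j-1} := N · v_j for j = 2, …, 2.

Pick v_2 = (0, 1, 0, 0)ᵀ.
Then v_1 = N · v_2 = (0, -1, 2, -1)ᵀ.

Sanity check: (A − (3)·I) v_1 = (0, 0, 0, 0)ᵀ = 0. ✓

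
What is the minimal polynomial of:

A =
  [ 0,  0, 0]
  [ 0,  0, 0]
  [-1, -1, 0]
x^2

The characteristic polynomial is χ_A(x) = x^3, so the eigenvalues are known. The minimal polynomial is
  m_A(x) = Π_λ (x − λ)^{k_λ}
where k_λ is the size of the *largest* Jordan block for λ (equivalently, the smallest k with (A − λI)^k v = 0 for every generalised eigenvector v of λ).

  λ = 0: largest Jordan block has size 2, contributing (x − 0)^2

So m_A(x) = x^2 = x^2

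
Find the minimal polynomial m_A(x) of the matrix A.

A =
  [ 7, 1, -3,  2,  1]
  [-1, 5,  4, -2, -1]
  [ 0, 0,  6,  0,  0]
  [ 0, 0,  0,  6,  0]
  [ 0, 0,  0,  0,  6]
x^3 - 18*x^2 + 108*x - 216

The characteristic polynomial is χ_A(x) = (x - 6)^5, so the eigenvalues are known. The minimal polynomial is
  m_A(x) = Π_λ (x − λ)^{k_λ}
where k_λ is the size of the *largest* Jordan block for λ (equivalently, the smallest k with (A − λI)^k v = 0 for every generalised eigenvector v of λ).

  λ = 6: largest Jordan block has size 3, contributing (x − 6)^3

So m_A(x) = (x - 6)^3 = x^3 - 18*x^2 + 108*x - 216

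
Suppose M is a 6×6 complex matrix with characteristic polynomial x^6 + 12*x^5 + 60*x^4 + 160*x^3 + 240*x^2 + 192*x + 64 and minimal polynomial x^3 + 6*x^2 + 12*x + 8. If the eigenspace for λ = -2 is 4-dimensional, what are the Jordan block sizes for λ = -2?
Block sizes for λ = -2: [3, 1, 1, 1]

Step 1 — from the characteristic polynomial, algebraic multiplicity of λ = -2 is 6. From dim ker(M − (-2)·I) = 4, there are exactly 4 Jordan blocks for λ = -2.
Step 2 — from the minimal polynomial, the factor (x + 2)^3 tells us the largest block for λ = -2 has size 3.
Step 3 — with total size 6, 4 blocks, and largest block 3, the block sizes (in nonincreasing order) are [3, 1, 1, 1].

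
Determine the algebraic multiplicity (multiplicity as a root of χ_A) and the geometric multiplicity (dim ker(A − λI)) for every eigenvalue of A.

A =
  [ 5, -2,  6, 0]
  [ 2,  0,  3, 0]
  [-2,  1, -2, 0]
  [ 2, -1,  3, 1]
λ = 1: alg = 4, geom = 3

Step 1 — factor the characteristic polynomial to read off the algebraic multiplicities:
  χ_A(x) = (x - 1)^4

Step 2 — compute geometric multiplicities via the rank-nullity identity g(λ) = n − rank(A − λI):
  rank(A − (1)·I) = 1, so dim ker(A − (1)·I) = n − 1 = 3

Summary:
  λ = 1: algebraic multiplicity = 4, geometric multiplicity = 3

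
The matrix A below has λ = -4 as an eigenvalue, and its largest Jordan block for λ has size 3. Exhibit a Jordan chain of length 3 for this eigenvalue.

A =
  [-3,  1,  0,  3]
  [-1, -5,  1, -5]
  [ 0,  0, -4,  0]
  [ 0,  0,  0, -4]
A Jordan chain for λ = -4 of length 3:
v_1 = (1, -1, 0, 0)ᵀ
v_2 = (0, 1, 0, 0)ᵀ
v_3 = (0, 0, 1, 0)ᵀ

Let N = A − (-4)·I. We want v_3 with N^3 v_3 = 0 but N^2 v_3 ≠ 0; then v_{j-1} := N · v_j for j = 3, …, 2.

Pick v_3 = (0, 0, 1, 0)ᵀ.
Then v_2 = N · v_3 = (0, 1, 0, 0)ᵀ.
Then v_1 = N · v_2 = (1, -1, 0, 0)ᵀ.

Sanity check: (A − (-4)·I) v_1 = (0, 0, 0, 0)ᵀ = 0. ✓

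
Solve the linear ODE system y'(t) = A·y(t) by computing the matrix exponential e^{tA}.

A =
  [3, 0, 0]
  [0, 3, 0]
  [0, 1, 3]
e^{tA} =
  [exp(3*t), 0, 0]
  [0, exp(3*t), 0]
  [0, t*exp(3*t), exp(3*t)]

Strategy: write A = P · J · P⁻¹ where J is a Jordan canonical form, so e^{tA} = P · e^{tJ} · P⁻¹, and e^{tJ} can be computed block-by-block.

A has Jordan form
J =
  [3, 1, 0]
  [0, 3, 0]
  [0, 0, 3]
(up to reordering of blocks).

Per-block formulas:
  For a 1×1 block at λ = 3: exp(t · [3]) = [e^(3t)].
  For a 2×2 Jordan block J_2(3): exp(t · J_2(3)) = e^(3t)·(I + t·N), where N is the 2×2 nilpotent shift.

After assembling e^{tJ} and conjugating by P, we get:

e^{tA} =
  [exp(3*t), 0, 0]
  [0, exp(3*t), 0]
  [0, t*exp(3*t), exp(3*t)]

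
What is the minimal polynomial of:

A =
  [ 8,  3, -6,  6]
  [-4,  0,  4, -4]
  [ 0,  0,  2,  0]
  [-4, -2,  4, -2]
x^2 - 4*x + 4

The characteristic polynomial is χ_A(x) = (x - 2)^4, so the eigenvalues are known. The minimal polynomial is
  m_A(x) = Π_λ (x − λ)^{k_λ}
where k_λ is the size of the *largest* Jordan block for λ (equivalently, the smallest k with (A − λI)^k v = 0 for every generalised eigenvector v of λ).

  λ = 2: largest Jordan block has size 2, contributing (x − 2)^2

So m_A(x) = (x - 2)^2 = x^2 - 4*x + 4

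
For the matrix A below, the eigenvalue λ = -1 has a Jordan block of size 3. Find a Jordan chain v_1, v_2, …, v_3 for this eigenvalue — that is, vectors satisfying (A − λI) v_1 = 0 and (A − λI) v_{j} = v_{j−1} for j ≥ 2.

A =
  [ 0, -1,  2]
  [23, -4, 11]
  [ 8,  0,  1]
A Jordan chain for λ = -1 of length 3:
v_1 = (-6, 42, 24)ᵀ
v_2 = (1, 23, 8)ᵀ
v_3 = (1, 0, 0)ᵀ

Let N = A − (-1)·I. We want v_3 with N^3 v_3 = 0 but N^2 v_3 ≠ 0; then v_{j-1} := N · v_j for j = 3, …, 2.

Pick v_3 = (1, 0, 0)ᵀ.
Then v_2 = N · v_3 = (1, 23, 8)ᵀ.
Then v_1 = N · v_2 = (-6, 42, 24)ᵀ.

Sanity check: (A − (-1)·I) v_1 = (0, 0, 0)ᵀ = 0. ✓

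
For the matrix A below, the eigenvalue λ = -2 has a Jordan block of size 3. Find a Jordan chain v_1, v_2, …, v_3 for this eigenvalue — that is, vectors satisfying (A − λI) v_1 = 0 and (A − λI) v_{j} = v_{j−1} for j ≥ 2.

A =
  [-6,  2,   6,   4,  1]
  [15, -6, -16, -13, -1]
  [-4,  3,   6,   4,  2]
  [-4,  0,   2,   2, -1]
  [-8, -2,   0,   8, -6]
A Jordan chain for λ = -2 of length 3:
v_1 = (-2, 4, -3, 0, 2)ᵀ
v_2 = (-4, 15, -4, -4, -8)ᵀ
v_3 = (1, 0, 0, 0, 0)ᵀ

Let N = A − (-2)·I. We want v_3 with N^3 v_3 = 0 but N^2 v_3 ≠ 0; then v_{j-1} := N · v_j for j = 3, …, 2.

Pick v_3 = (1, 0, 0, 0, 0)ᵀ.
Then v_2 = N · v_3 = (-4, 15, -4, -4, -8)ᵀ.
Then v_1 = N · v_2 = (-2, 4, -3, 0, 2)ᵀ.

Sanity check: (A − (-2)·I) v_1 = (0, 0, 0, 0, 0)ᵀ = 0. ✓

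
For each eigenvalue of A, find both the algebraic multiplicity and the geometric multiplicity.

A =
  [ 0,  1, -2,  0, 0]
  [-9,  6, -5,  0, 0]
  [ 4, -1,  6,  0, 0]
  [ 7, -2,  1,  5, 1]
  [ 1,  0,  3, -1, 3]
λ = 4: alg = 5, geom = 2

Step 1 — factor the characteristic polynomial to read off the algebraic multiplicities:
  χ_A(x) = (x - 4)^5

Step 2 — compute geometric multiplicities via the rank-nullity identity g(λ) = n − rank(A − λI):
  rank(A − (4)·I) = 3, so dim ker(A − (4)·I) = n − 3 = 2

Summary:
  λ = 4: algebraic multiplicity = 5, geometric multiplicity = 2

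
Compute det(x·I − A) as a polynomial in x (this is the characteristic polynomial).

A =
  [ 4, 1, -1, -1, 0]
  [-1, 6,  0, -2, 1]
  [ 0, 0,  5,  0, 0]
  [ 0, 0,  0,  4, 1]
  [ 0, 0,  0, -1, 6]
x^5 - 25*x^4 + 250*x^3 - 1250*x^2 + 3125*x - 3125

Expanding det(x·I − A) (e.g. by cofactor expansion or by noting that A is similar to its Jordan form J, which has the same characteristic polynomial as A) gives
  χ_A(x) = x^5 - 25*x^4 + 250*x^3 - 1250*x^2 + 3125*x - 3125
which factors as (x - 5)^5. The eigenvalues (with algebraic multiplicities) are λ = 5 with multiplicity 5.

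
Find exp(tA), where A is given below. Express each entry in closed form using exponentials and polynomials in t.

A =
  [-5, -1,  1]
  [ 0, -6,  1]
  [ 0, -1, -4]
e^{tA} =
  [exp(-5*t), -t*exp(-5*t), t*exp(-5*t)]
  [0, -t*exp(-5*t) + exp(-5*t), t*exp(-5*t)]
  [0, -t*exp(-5*t), t*exp(-5*t) + exp(-5*t)]

Strategy: write A = P · J · P⁻¹ where J is a Jordan canonical form, so e^{tA} = P · e^{tJ} · P⁻¹, and e^{tJ} can be computed block-by-block.

A has Jordan form
J =
  [-5,  1,  0]
  [ 0, -5,  0]
  [ 0,  0, -5]
(up to reordering of blocks).

Per-block formulas:
  For a 2×2 Jordan block J_2(-5): exp(t · J_2(-5)) = e^(-5t)·(I + t·N), where N is the 2×2 nilpotent shift.
  For a 1×1 block at λ = -5: exp(t · [-5]) = [e^(-5t)].

After assembling e^{tJ} and conjugating by P, we get:

e^{tA} =
  [exp(-5*t), -t*exp(-5*t), t*exp(-5*t)]
  [0, -t*exp(-5*t) + exp(-5*t), t*exp(-5*t)]
  [0, -t*exp(-5*t), t*exp(-5*t) + exp(-5*t)]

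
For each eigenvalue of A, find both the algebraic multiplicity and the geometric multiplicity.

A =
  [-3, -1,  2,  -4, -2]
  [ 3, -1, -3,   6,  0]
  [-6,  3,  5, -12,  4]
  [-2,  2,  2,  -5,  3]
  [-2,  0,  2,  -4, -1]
λ = -1: alg = 5, geom = 2

Step 1 — factor the characteristic polynomial to read off the algebraic multiplicities:
  χ_A(x) = (x + 1)^5

Step 2 — compute geometric multiplicities via the rank-nullity identity g(λ) = n − rank(A − λI):
  rank(A − (-1)·I) = 3, so dim ker(A − (-1)·I) = n − 3 = 2

Summary:
  λ = -1: algebraic multiplicity = 5, geometric multiplicity = 2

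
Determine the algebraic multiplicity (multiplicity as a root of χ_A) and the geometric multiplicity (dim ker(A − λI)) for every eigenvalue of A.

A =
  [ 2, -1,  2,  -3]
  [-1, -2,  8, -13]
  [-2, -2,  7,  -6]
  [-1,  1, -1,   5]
λ = 3: alg = 4, geom = 2

Step 1 — factor the characteristic polynomial to read off the algebraic multiplicities:
  χ_A(x) = (x - 3)^4

Step 2 — compute geometric multiplicities via the rank-nullity identity g(λ) = n − rank(A − λI):
  rank(A − (3)·I) = 2, so dim ker(A − (3)·I) = n − 2 = 2

Summary:
  λ = 3: algebraic multiplicity = 4, geometric multiplicity = 2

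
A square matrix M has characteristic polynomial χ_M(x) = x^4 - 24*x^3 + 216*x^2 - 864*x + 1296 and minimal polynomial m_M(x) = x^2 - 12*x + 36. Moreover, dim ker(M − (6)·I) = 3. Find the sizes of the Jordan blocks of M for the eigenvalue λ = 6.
Block sizes for λ = 6: [2, 1, 1]

Step 1 — from the characteristic polynomial, algebraic multiplicity of λ = 6 is 4. From dim ker(M − (6)·I) = 3, there are exactly 3 Jordan blocks for λ = 6.
Step 2 — from the minimal polynomial, the factor (x − 6)^2 tells us the largest block for λ = 6 has size 2.
Step 3 — with total size 4, 3 blocks, and largest block 2, the block sizes (in nonincreasing order) are [2, 1, 1].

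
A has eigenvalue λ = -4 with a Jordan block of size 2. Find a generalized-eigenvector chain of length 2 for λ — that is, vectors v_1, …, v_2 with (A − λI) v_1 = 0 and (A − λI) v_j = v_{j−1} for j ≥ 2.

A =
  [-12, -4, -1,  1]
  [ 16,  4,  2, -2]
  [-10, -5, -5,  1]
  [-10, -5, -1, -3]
A Jordan chain for λ = -4 of length 2:
v_1 = (-8, 16, -10, -10)ᵀ
v_2 = (1, 0, 0, 0)ᵀ

Let N = A − (-4)·I. We want v_2 with N^2 v_2 = 0 but N^1 v_2 ≠ 0; then v_{j-1} := N · v_j for j = 2, …, 2.

Pick v_2 = (1, 0, 0, 0)ᵀ.
Then v_1 = N · v_2 = (-8, 16, -10, -10)ᵀ.

Sanity check: (A − (-4)·I) v_1 = (0, 0, 0, 0)ᵀ = 0. ✓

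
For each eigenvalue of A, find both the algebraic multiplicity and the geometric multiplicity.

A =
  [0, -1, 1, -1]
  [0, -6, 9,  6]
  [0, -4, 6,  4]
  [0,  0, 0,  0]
λ = 0: alg = 4, geom = 2

Step 1 — factor the characteristic polynomial to read off the algebraic multiplicities:
  χ_A(x) = x^4

Step 2 — compute geometric multiplicities via the rank-nullity identity g(λ) = n − rank(A − λI):
  rank(A − (0)·I) = 2, so dim ker(A − (0)·I) = n − 2 = 2

Summary:
  λ = 0: algebraic multiplicity = 4, geometric multiplicity = 2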